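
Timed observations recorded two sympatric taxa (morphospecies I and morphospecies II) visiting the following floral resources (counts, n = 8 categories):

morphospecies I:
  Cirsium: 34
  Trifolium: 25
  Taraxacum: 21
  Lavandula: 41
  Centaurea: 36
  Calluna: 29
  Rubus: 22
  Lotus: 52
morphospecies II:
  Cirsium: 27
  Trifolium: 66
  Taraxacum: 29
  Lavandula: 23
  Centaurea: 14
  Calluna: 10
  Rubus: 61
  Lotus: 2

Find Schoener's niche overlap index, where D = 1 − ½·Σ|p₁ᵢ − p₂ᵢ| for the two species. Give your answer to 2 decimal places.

Proportions for morphospecies I (n=260): 34/260=0.1308, 25/260=0.0962, 21/260=0.0808, 41/260=0.1577, 36/260=0.1385, 29/260=0.1115, 22/260=0.0846, 52/260=0.2000
Proportions for morphospecies II (n=232): 27/232=0.1164, 66/232=0.2845, 29/232=0.1250, 23/232=0.0991, 14/232=0.0603, 10/232=0.0431, 61/232=0.2629, 2/232=0.0086
Σ|p₁ᵢ − p₂ᵢ| = 0.0144 + 0.1883 + 0.0442 + 0.0586 + 0.0782 + 0.0684 + 0.1783 + 0.1914 = 0.8218
D = 1 − ½ × 0.8218 = 1 − 0.41090 = 0.58910

0.59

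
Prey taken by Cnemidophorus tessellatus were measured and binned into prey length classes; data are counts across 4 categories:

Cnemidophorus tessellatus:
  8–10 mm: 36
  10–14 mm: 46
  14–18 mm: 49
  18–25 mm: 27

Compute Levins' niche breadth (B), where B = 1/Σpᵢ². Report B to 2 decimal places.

Proportions for Cnemidophorus tessellatus (n=158): 36/158=0.2278, 46/158=0.2911, 49/158=0.3101, 27/158=0.1709
Σpᵢ² = 0.2278² + 0.2911² + 0.3101² + 0.1709² = 0.051893 + 0.084739 + 0.096162 + 0.029207 = 0.262001
B = 1 / 0.262001 = 3.8168

3.82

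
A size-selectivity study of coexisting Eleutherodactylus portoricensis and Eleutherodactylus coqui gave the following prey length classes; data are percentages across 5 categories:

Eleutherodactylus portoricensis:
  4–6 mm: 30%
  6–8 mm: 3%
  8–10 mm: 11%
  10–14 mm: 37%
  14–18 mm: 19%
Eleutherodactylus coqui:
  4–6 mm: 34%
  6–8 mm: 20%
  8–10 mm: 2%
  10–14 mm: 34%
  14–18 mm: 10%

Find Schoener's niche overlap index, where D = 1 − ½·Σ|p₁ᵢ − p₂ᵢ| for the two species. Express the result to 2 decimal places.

Convert percentages to proportions (divide by 100).
Σ|p₁ᵢ − p₂ᵢ| = 0.04 + 0.17 + 0.09 + 0.03 + 0.09 = 0.42
D = 1 − ½ × 0.42 = 1 − 0.210 = 0.7900

0.79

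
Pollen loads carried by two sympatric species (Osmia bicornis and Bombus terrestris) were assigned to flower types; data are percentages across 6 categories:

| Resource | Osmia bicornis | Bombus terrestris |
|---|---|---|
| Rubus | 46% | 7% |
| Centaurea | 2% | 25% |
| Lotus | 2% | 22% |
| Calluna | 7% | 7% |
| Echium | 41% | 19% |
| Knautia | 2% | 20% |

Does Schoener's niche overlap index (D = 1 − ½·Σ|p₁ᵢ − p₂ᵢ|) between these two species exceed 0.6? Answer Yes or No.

No

Convert percentages to proportions (divide by 100).
Σ|p₁ᵢ − p₂ᵢ| = 0.39 + 0.23 + 0.20 + 0.00 + 0.22 + 0.18 = 1.22
D = 1 − ½ × 1.22 = 1 − 0.610 = 0.3900
D = 0.3900 < 0.6 → No.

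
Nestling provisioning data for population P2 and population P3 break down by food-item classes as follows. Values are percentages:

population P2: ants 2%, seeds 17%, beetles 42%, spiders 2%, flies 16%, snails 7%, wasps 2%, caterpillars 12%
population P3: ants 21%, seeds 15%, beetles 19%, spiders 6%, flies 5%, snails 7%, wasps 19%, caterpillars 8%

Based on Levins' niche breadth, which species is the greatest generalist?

Convert percentages to proportions (divide by 100).
Σp_P2ᵢ² = 0.02² + 0.17² + 0.42² + 0.02² + 0.16² + 0.07² + 0.02² + 0.12² = 0.0004 + 0.0289 + 0.1764 + 0.0004 + 0.0256 + 0.0049 + 0.0004 + 0.0144 = 0.2514
B_P2 = 1 / 0.2514 = 3.9777
Σp_P3ᵢ² = 0.21² + 0.15² + 0.19² + 0.06² + 0.05² + 0.07² + 0.19² + 0.08² = 0.0441 + 0.0225 + 0.0361 + 0.0036 + 0.0025 + 0.0049 + 0.0361 + 0.0064 = 0.1562
B_P3 = 1 / 0.1562 = 6.4020
Highest B → broadest niche (most generalist): population P3 (B = 6.40).

population P3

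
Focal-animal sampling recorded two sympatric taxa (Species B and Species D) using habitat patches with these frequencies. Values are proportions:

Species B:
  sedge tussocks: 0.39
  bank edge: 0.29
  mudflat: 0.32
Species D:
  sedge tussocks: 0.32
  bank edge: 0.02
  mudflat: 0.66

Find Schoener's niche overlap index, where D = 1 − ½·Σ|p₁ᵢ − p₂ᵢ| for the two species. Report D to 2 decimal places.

Σ|p₁ᵢ − p₂ᵢ| = 0.07 + 0.27 + 0.34 = 0.68
D = 1 − ½ × 0.68 = 1 − 0.340 = 0.6600

0.66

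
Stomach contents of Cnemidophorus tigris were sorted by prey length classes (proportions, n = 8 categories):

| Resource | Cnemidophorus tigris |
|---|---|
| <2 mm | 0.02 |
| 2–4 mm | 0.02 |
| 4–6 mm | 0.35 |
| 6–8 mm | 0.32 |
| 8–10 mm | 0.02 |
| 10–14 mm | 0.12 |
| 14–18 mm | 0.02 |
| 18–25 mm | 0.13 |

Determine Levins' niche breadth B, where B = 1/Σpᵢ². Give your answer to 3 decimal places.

Σpᵢ² = 0.02² + 0.02² + 0.35² + 0.32² + 0.02² + 0.12² + 0.02² + 0.13² = 0.0004 + 0.0004 + 0.1225 + 0.1024 + 0.0004 + 0.0144 + 0.0004 + 0.0169 = 0.2578
B = 1 / 0.2578 = 3.87898

3.879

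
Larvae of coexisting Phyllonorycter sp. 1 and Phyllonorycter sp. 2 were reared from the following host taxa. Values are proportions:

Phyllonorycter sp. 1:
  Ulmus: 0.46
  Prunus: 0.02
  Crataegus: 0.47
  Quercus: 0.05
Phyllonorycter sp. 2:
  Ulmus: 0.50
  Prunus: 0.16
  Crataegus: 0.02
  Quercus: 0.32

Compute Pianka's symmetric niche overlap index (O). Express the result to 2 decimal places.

Σ p₁ᵢp₂ᵢ = 0.2300 + 0.0032 + 0.0094 + 0.0160 = 0.2586
Σp_1ᵢ² = 0.46² + 0.02² + 0.47² + 0.05² = 0.2116 + 0.0004 + 0.2209 + 0.0025 = 0.4354
Σp_2ᵢ² = 0.50² + 0.16² + 0.02² + 0.32² = 0.2500 + 0.0256 + 0.0004 + 0.1024 = 0.3784
O = 0.2586 / √(0.4354 × 0.3784) = 0.2586 / 0.40590 = 0.6371

0.64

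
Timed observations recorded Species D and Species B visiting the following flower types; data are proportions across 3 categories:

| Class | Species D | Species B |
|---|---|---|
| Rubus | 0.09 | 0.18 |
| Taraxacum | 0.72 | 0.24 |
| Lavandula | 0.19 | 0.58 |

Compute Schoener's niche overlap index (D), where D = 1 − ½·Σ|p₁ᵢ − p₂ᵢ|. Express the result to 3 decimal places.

Σ|p₁ᵢ − p₂ᵢ| = 0.09 + 0.48 + 0.39 = 0.96
D = 1 − ½ × 0.96 = 1 − 0.480 = 0.52000

0.520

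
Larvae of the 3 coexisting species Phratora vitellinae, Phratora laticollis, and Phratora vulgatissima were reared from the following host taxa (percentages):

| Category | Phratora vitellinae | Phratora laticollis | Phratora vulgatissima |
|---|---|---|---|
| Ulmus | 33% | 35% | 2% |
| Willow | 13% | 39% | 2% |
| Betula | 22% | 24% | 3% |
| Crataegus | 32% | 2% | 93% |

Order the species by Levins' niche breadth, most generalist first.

Convert percentages to proportions (divide by 100).
Σp_viteᵢ² = 0.33² + 0.13² + 0.22² + 0.32² = 0.1089 + 0.0169 + 0.0484 + 0.1024 = 0.2766
B_vite = 1 / 0.2766 = 3.6153
Σp_latiᵢ² = 0.35² + 0.39² + 0.24² + 0.02² = 0.1225 + 0.1521 + 0.0576 + 0.0004 = 0.3326
B_lati = 1 / 0.3326 = 3.0066
Σp_vulgᵢ² = 0.02² + 0.02² + 0.03² + 0.93² = 0.0004 + 0.0004 + 0.0009 + 0.8649 = 0.8666
B_vulg = 1 / 0.8666 = 1.1539
Ranking by B (broadest → narrowest): Phratora vitellinae (3.62) > Phratora laticollis (3.01) > Phratora vulgatissima (1.15)

Phratora vitellinae > Phratora laticollis > Phratora vulgatissima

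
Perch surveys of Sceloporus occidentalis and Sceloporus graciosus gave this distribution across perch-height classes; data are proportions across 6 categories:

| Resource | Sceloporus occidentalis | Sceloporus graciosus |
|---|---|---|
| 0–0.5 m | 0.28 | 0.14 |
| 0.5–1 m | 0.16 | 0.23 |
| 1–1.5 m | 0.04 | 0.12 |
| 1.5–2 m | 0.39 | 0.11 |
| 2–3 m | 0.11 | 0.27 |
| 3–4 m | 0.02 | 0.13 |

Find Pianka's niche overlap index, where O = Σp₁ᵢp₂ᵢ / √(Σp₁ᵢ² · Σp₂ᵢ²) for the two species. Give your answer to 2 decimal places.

0.69

Σ p₁ᵢp₂ᵢ = 0.0392 + 0.0368 + 0.0048 + 0.0429 + 0.0297 + 0.0026 = 0.1560
Σp_1ᵢ² = 0.28² + 0.16² + 0.04² + 0.39² + 0.11² + 0.02² = 0.0784 + 0.0256 + 0.0016 + 0.1521 + 0.0121 + 0.0004 = 0.2702
Σp_2ᵢ² = 0.14² + 0.23² + 0.12² + 0.11² + 0.27² + 0.13² = 0.0196 + 0.0529 + 0.0144 + 0.0121 + 0.0729 + 0.0169 = 0.1888
O = 0.1560 / √(0.2702 × 0.1888) = 0.1560 / 0.22586 = 0.6907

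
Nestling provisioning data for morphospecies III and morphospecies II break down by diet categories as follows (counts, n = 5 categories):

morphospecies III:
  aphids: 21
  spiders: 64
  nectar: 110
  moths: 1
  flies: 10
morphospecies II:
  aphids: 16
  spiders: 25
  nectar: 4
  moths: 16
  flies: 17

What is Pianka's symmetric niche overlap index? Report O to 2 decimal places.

Proportions for morphospecies III (n=206): 21/206=0.1019, 64/206=0.3107, 110/206=0.5340, 1/206=0.0049, 10/206=0.0485
Proportions for morphospecies II (n=78): 16/78=0.2051, 25/78=0.3205, 4/78=0.0513, 16/78=0.2051, 17/78=0.2179
Σ p₁ᵢp₂ᵢ = 0.020900 + 0.099579 + 0.027394 + 0.001005 + 0.010568 = 0.159446
Σp_1ᵢ² = 0.1019² + 0.3107² + 0.5340² + 0.0049² + 0.0485² = 0.010384 + 0.096534 + 0.285156 + 0.000024 + 0.002352 = 0.394450
Σp_2ᵢ² = 0.2051² + 0.3205² + 0.0513² + 0.2051² + 0.2179² = 0.042066 + 0.102720 + 0.002632 + 0.042066 + 0.047480 = 0.236964
O = 0.159446 / √(0.394450 × 0.236964) = 0.159446 / 0.3057294 = 0.5215

0.52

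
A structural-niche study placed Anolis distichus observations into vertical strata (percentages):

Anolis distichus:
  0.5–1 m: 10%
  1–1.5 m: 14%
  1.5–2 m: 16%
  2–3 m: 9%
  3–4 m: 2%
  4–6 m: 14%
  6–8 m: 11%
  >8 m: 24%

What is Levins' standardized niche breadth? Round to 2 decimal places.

0.79

Convert percentages to proportions (divide by 100).
Σpᵢ² = 0.10² + 0.14² + 0.16² + 0.09² + 0.02² + 0.14² + 0.11² + 0.24² = 0.0100 + 0.0196 + 0.0256 + 0.0081 + 0.0004 + 0.0196 + 0.0121 + 0.0576 = 0.1530
B = 1 / 0.1530 = 6.5359
Bₛ = (B − 1)/(n − 1) = (6.5359 − 1)/(8 − 1) = 5.5359/7 = 0.7908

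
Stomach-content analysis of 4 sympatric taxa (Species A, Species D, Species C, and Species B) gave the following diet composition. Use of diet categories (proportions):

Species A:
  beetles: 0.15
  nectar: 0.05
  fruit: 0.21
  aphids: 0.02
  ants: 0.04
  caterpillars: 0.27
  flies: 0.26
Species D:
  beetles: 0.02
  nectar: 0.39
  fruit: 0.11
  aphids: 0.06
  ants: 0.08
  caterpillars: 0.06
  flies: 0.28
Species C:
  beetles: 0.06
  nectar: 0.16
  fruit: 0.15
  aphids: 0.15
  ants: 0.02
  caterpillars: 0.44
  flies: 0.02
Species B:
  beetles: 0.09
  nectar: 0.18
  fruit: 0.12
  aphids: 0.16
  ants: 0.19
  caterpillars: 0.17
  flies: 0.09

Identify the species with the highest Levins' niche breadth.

Σp_Aᵢ² = 0.15² + 0.05² + 0.21² + 0.02² + 0.04² + 0.27² + 0.26² = 0.0225 + 0.0025 + 0.0441 + 0.0004 + 0.0016 + 0.0729 + 0.0676 = 0.2116
B_A = 1 / 0.2116 = 4.7259
Σp_Dᵢ² = 0.02² + 0.39² + 0.11² + 0.06² + 0.08² + 0.06² + 0.28² = 0.0004 + 0.1521 + 0.0121 + 0.0036 + 0.0064 + 0.0036 + 0.0784 = 0.2566
B_D = 1 / 0.2566 = 3.8971
Σp_Cᵢ² = 0.06² + 0.16² + 0.15² + 0.15² + 0.02² + 0.44² + 0.02² = 0.0036 + 0.0256 + 0.0225 + 0.0225 + 0.0004 + 0.1936 + 0.0004 = 0.2686
B_C = 1 / 0.2686 = 3.7230
Σp_Bᵢ² = 0.09² + 0.18² + 0.12² + 0.16² + 0.19² + 0.17² + 0.09² = 0.0081 + 0.0324 + 0.0144 + 0.0256 + 0.0361 + 0.0289 + 0.0081 = 0.1536
B_B = 1 / 0.1536 = 6.5104
Highest B → broadest niche (most generalist): Species B (B = 6.51).

Species B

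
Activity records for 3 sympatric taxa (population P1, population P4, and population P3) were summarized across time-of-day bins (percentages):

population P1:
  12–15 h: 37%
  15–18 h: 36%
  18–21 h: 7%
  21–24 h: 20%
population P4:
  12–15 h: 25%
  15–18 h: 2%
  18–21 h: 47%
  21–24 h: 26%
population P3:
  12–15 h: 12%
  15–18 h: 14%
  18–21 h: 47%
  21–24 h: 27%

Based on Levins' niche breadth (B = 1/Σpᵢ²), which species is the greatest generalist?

population P1

Convert percentages to proportions (divide by 100).
Σp_P1ᵢ² = 0.37² + 0.36² + 0.07² + 0.20² = 0.1369 + 0.1296 + 0.0049 + 0.0400 = 0.3114
B_P1 = 1 / 0.3114 = 3.2113
Σp_P4ᵢ² = 0.25² + 0.02² + 0.47² + 0.26² = 0.0625 + 0.0004 + 0.2209 + 0.0676 = 0.3514
B_P4 = 1 / 0.3514 = 2.8458
Σp_P3ᵢ² = 0.12² + 0.14² + 0.47² + 0.27² = 0.0144 + 0.0196 + 0.2209 + 0.0729 = 0.3278
B_P3 = 1 / 0.3278 = 3.0506
Highest B → broadest niche (most generalist): population P1 (B = 3.21).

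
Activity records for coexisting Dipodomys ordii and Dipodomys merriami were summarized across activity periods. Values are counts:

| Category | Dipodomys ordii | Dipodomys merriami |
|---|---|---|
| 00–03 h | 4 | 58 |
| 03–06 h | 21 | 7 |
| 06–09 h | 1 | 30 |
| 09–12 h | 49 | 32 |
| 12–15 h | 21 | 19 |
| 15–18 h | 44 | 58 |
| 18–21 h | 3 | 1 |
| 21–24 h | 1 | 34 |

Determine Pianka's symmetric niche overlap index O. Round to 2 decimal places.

0.68

Proportions for Dipodomys ordii (n=144): 4/144=0.0278, 21/144=0.1458, 1/144=0.0069, 49/144=0.3403, 21/144=0.1458, 44/144=0.3056, 3/144=0.0208, 1/144=0.0069
Proportions for Dipodomys merriami (n=239): 58/239=0.2427, 7/239=0.0293, 30/239=0.1255, 32/239=0.1339, 19/239=0.0795, 58/239=0.2427, 1/239=0.0042, 34/239=0.1423
Σ p₁ᵢp₂ᵢ = 0.006747 + 0.004272 + 0.000866 + 0.045566 + 0.011591 + 0.074169 + 0.000087 + 0.000982 = 0.144280
Σp_1ᵢ² = 0.0278² + 0.1458² + 0.0069² + 0.3403² + 0.1458² + 0.3056² + 0.0208² + 0.0069² = 0.000773 + 0.021258 + 0.000048 + 0.115804 + 0.021258 + 0.093391 + 0.000433 + 0.000048 = 0.253013
Σp_2ᵢ² = 0.2427² + 0.0293² + 0.1255² + 0.1339² + 0.0795² + 0.2427² + 0.0042² + 0.1423² = 0.058903 + 0.000858 + 0.015750 + 0.017929 + 0.006320 + 0.058903 + 0.000018 + 0.020249 = 0.178930
O = 0.144280 / √(0.253013 × 0.178930) = 0.144280 / 0.2127713 = 0.6781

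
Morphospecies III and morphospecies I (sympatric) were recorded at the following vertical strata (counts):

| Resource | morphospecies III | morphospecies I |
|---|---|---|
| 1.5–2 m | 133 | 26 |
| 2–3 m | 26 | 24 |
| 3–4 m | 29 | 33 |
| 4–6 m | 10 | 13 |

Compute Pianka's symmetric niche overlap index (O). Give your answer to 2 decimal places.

Proportions for morphospecies III (n=198): 133/198=0.6717, 26/198=0.1313, 29/198=0.1465, 10/198=0.0505
Proportions for morphospecies I (n=96): 26/96=0.2708, 24/96=0.2500, 33/96=0.3438, 13/96=0.1354
Σ p₁ᵢp₂ᵢ = 0.181896 + 0.032825 + 0.050367 + 0.006838 = 0.271926
Σp_1ᵢ² = 0.6717² + 0.1313² + 0.1465² + 0.0505² = 0.451181 + 0.017240 + 0.021462 + 0.002550 = 0.492433
Σp_2ᵢ² = 0.2708² + 0.2500² + 0.3438² + 0.1354² = 0.073333 + 0.062500 + 0.118198 + 0.018333 = 0.272364
O = 0.271926 / √(0.492433 × 0.272364) = 0.271926 / 0.3662254 = 0.7425

0.74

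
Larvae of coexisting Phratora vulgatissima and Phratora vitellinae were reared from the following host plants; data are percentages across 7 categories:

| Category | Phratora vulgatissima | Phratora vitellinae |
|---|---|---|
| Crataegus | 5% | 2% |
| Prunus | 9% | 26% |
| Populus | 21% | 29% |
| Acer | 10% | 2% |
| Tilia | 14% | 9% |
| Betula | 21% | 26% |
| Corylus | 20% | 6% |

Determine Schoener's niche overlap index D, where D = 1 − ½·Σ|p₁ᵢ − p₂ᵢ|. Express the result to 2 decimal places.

Convert percentages to proportions (divide by 100).
Σ|p₁ᵢ − p₂ᵢ| = 0.03 + 0.17 + 0.08 + 0.08 + 0.05 + 0.05 + 0.14 = 0.60
D = 1 − ½ × 0.60 = 1 − 0.300 = 0.7000

0.70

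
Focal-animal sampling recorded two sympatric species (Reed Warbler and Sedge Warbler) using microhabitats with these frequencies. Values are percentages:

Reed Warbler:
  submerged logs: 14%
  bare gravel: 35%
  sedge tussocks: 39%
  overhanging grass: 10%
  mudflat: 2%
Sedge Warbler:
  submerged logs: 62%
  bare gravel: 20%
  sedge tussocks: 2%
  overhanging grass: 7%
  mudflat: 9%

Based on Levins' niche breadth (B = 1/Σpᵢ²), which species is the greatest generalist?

Convert percentages to proportions (divide by 100).
Σp_Reedᵢ² = 0.14² + 0.35² + 0.39² + 0.10² + 0.02² = 0.0196 + 0.1225 + 0.1521 + 0.0100 + 0.0004 = 0.3046
B_Reed = 1 / 0.3046 = 3.2830
Σp_Sedgᵢ² = 0.62² + 0.20² + 0.02² + 0.07² + 0.09² = 0.3844 + 0.0400 + 0.0004 + 0.0049 + 0.0081 = 0.4378
B_Sedg = 1 / 0.4378 = 2.2841
Highest B → broadest niche (most generalist): Reed Warbler (B = 3.28).

Reed Warbler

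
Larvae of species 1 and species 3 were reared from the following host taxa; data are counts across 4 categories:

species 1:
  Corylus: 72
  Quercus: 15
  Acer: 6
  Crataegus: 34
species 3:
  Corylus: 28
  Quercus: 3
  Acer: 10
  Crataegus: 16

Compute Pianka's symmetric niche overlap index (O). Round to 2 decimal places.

0.97

Proportions for species 1 (n=127): 72/127=0.5669, 15/127=0.1181, 6/127=0.0472, 34/127=0.2677
Proportions for species 3 (n=57): 28/57=0.4912, 3/57=0.0526, 10/57=0.1754, 16/57=0.2807
Σ p₁ᵢp₂ᵢ = 0.278461 + 0.006212 + 0.008279 + 0.075143 = 0.368095
Σp_1ᵢ² = 0.5669² + 0.1181² + 0.0472² + 0.2677² = 0.321376 + 0.013948 + 0.002228 + 0.071663 = 0.409215
Σp_2ᵢ² = 0.4912² + 0.0526² + 0.1754² + 0.2807² = 0.241277 + 0.002767 + 0.030765 + 0.078792 = 0.353601
O = 0.368095 / √(0.409215 × 0.353601) = 0.368095 / 0.3803930 = 0.9677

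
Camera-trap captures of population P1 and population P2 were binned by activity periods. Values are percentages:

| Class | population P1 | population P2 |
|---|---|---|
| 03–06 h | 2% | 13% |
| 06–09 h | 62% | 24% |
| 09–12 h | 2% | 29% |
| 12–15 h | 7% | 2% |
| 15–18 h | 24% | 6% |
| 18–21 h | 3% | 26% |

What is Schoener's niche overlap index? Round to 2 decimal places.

0.39

Convert percentages to proportions (divide by 100).
Σ|p₁ᵢ − p₂ᵢ| = 0.11 + 0.38 + 0.27 + 0.05 + 0.18 + 0.23 = 1.22
D = 1 − ½ × 1.22 = 1 − 0.610 = 0.3900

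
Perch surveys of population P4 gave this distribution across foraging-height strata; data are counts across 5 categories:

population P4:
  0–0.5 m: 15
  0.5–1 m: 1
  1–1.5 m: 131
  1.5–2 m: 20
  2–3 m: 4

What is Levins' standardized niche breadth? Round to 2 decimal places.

Proportions for population P4 (n=171): 15/171=0.0877, 1/171=0.0058, 131/171=0.7661, 20/171=0.1170, 4/171=0.0234
Σpᵢ² = 0.0877² + 0.0058² + 0.7661² + 0.1170² + 0.0234² = 0.007691 + 0.000034 + 0.586909 + 0.013689 + 0.000548 = 0.608871
B = 1 / 0.608871 = 1.6424
Bₛ = (B − 1)/(n − 1) = (1.6424 − 1)/(5 − 1) = 0.6424/4 = 0.1606

0.16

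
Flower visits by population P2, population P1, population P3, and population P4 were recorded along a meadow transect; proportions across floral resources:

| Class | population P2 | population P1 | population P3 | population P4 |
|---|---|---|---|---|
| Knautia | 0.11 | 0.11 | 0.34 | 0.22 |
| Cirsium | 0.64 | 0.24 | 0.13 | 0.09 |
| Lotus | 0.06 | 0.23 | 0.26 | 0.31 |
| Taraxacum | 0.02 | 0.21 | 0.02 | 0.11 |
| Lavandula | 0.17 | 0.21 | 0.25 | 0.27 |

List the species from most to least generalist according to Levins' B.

Σp_P2ᵢ² = 0.11² + 0.64² + 0.06² + 0.02² + 0.17² = 0.0121 + 0.4096 + 0.0036 + 0.0004 + 0.0289 = 0.4546
B_P2 = 1 / 0.4546 = 2.1997
Σp_P1ᵢ² = 0.11² + 0.24² + 0.23² + 0.21² + 0.21² = 0.0121 + 0.0576 + 0.0529 + 0.0441 + 0.0441 = 0.2108
B_P1 = 1 / 0.2108 = 4.7438
Σp_P3ᵢ² = 0.34² + 0.13² + 0.26² + 0.02² + 0.25² = 0.1156 + 0.0169 + 0.0676 + 0.0004 + 0.0625 = 0.2630
B_P3 = 1 / 0.2630 = 3.8023
Σp_P4ᵢ² = 0.22² + 0.09² + 0.31² + 0.11² + 0.27² = 0.0484 + 0.0081 + 0.0961 + 0.0121 + 0.0729 = 0.2376
B_P4 = 1 / 0.2376 = 4.2088
Ranking by B (broadest → narrowest): population P1 (4.74) > population P4 (4.21) > population P3 (3.80) > population P2 (2.20)

population P1 > population P4 > population P3 > population P2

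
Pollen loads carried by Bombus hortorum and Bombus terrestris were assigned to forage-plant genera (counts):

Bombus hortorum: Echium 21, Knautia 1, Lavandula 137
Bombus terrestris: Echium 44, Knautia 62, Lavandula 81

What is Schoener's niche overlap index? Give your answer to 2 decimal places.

0.57

Proportions for Bombus hortorum (n=159): 21/159=0.1321, 1/159=0.0063, 137/159=0.8616
Proportions for Bombus terrestris (n=187): 44/187=0.2353, 62/187=0.3316, 81/187=0.4332
Σ|p₁ᵢ − p₂ᵢ| = 0.1032 + 0.3253 + 0.4284 = 0.8569
D = 1 − ½ × 0.8569 = 1 − 0.42845 = 0.57155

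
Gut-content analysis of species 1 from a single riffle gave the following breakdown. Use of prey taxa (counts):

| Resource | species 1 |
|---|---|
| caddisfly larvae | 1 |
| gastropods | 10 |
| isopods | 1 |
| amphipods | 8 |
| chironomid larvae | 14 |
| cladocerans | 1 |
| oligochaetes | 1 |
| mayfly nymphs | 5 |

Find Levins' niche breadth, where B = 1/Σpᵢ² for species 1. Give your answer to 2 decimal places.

Proportions for species 1 (n=41): 1/41=0.0244, 10/41=0.2439, 1/41=0.0244, 8/41=0.1951, 14/41=0.3415, 1/41=0.0244, 1/41=0.0244, 5/41=0.1220
Σpᵢ² = 0.0244² + 0.2439² + 0.0244² + 0.1951² + 0.3415² + 0.0244² + 0.0244² + 0.1220² = 0.000595 + 0.059487 + 0.000595 + 0.038064 + 0.116622 + 0.000595 + 0.000595 + 0.014884 = 0.231437
B = 1 / 0.231437 = 4.3208

4.32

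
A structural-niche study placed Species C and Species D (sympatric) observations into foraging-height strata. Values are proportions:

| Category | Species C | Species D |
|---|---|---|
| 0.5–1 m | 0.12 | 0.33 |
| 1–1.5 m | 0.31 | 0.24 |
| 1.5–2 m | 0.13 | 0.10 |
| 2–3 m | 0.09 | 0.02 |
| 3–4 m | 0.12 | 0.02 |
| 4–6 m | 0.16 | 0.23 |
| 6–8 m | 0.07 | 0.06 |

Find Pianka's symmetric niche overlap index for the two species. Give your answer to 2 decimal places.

0.84

Σ p₁ᵢp₂ᵢ = 0.0396 + 0.0744 + 0.0130 + 0.0018 + 0.0024 + 0.0368 + 0.0042 = 0.1722
Σp_1ᵢ² = 0.12² + 0.31² + 0.13² + 0.09² + 0.12² + 0.16² + 0.07² = 0.0144 + 0.0961 + 0.0169 + 0.0081 + 0.0144 + 0.0256 + 0.0049 = 0.1804
Σp_2ᵢ² = 0.33² + 0.24² + 0.10² + 0.02² + 0.02² + 0.23² + 0.06² = 0.1089 + 0.0576 + 0.0100 + 0.0004 + 0.0004 + 0.0529 + 0.0036 = 0.2338
O = 0.1722 / √(0.1804 × 0.2338) = 0.1722 / 0.20537 = 0.8385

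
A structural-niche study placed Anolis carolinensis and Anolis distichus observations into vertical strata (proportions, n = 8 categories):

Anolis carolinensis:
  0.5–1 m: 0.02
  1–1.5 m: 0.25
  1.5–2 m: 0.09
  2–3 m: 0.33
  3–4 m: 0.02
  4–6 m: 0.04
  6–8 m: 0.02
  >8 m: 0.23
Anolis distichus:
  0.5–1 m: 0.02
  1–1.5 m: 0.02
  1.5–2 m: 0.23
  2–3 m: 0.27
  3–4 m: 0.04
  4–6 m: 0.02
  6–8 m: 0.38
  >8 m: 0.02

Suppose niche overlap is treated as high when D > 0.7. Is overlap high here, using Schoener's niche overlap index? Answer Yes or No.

No

Σ|p₁ᵢ − p₂ᵢ| = 0.00 + 0.23 + 0.14 + 0.06 + 0.02 + 0.02 + 0.36 + 0.21 = 1.04
D = 1 − ½ × 1.04 = 1 − 0.520 = 0.4800
D = 0.4800 < 0.7 → No.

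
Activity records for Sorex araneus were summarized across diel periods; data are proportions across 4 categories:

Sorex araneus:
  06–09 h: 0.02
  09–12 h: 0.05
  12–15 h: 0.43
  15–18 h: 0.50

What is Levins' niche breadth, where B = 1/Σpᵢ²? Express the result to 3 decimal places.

Σpᵢ² = 0.02² + 0.05² + 0.43² + 0.50² = 0.0004 + 0.0025 + 0.1849 + 0.2500 = 0.4378
B = 1 / 0.4378 = 2.28415

2.284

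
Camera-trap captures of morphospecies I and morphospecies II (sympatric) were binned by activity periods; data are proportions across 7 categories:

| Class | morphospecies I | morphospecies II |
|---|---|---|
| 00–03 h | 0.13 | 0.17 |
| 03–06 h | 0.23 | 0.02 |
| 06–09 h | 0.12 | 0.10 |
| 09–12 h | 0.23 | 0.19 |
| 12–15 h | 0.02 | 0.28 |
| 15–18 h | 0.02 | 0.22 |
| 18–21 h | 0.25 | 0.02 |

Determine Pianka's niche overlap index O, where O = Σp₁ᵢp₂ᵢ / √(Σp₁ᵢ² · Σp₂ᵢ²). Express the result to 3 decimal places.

Σ p₁ᵢp₂ᵢ = 0.0221 + 0.0046 + 0.0120 + 0.0437 + 0.0056 + 0.0044 + 0.0050 = 0.0974
Σp_1ᵢ² = 0.13² + 0.23² + 0.12² + 0.23² + 0.02² + 0.02² + 0.25² = 0.0169 + 0.0529 + 0.0144 + 0.0529 + 0.0004 + 0.0004 + 0.0625 = 0.2004
Σp_2ᵢ² = 0.17² + 0.02² + 0.10² + 0.19² + 0.28² + 0.22² + 0.02² = 0.0289 + 0.0004 + 0.0100 + 0.0361 + 0.0784 + 0.0484 + 0.0004 = 0.2026
O = 0.0974 / √(0.2004 × 0.2026) = 0.0974 / 0.201497 = 0.48338

0.483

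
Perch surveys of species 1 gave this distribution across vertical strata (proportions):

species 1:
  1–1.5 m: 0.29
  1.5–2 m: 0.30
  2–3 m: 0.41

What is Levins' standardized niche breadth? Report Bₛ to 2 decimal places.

0.96

Σpᵢ² = 0.29² + 0.30² + 0.41² = 0.0841 + 0.0900 + 0.1681 = 0.3422
B = 1 / 0.3422 = 2.9223
Bₛ = (B − 1)/(n − 1) = (2.9223 − 1)/(3 − 1) = 1.9223/2 = 0.9612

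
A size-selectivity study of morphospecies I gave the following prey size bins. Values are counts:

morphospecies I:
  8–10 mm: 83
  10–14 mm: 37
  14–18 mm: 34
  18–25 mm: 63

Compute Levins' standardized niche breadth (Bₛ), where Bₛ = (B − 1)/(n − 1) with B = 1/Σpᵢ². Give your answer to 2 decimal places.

0.84

Proportions for morphospecies I (n=217): 83/217=0.3825, 37/217=0.1705, 34/217=0.1567, 63/217=0.2903
Σpᵢ² = 0.3825² + 0.1705² + 0.1567² + 0.2903² = 0.146306 + 0.029070 + 0.024555 + 0.084274 = 0.284205
B = 1 / 0.284205 = 3.5186
Bₛ = (B − 1)/(n − 1) = (3.5186 − 1)/(4 − 1) = 2.5186/3 = 0.8395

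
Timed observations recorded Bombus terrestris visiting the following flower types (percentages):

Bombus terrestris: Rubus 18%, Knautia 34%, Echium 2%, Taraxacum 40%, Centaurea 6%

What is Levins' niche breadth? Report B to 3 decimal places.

3.205

Convert percentages to proportions (divide by 100).
Σpᵢ² = 0.18² + 0.34² + 0.02² + 0.40² + 0.06² = 0.0324 + 0.1156 + 0.0004 + 0.1600 + 0.0036 = 0.3120
B = 1 / 0.3120 = 3.20513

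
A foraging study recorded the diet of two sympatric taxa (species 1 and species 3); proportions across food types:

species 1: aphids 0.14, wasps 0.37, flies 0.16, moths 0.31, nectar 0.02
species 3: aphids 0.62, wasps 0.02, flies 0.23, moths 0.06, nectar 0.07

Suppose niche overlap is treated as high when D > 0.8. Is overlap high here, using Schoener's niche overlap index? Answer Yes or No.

Σ|p₁ᵢ − p₂ᵢ| = 0.48 + 0.35 + 0.07 + 0.25 + 0.05 = 1.20
D = 1 − ½ × 1.20 = 1 − 0.600 = 0.4000
D = 0.4000 < 0.8 → No.

No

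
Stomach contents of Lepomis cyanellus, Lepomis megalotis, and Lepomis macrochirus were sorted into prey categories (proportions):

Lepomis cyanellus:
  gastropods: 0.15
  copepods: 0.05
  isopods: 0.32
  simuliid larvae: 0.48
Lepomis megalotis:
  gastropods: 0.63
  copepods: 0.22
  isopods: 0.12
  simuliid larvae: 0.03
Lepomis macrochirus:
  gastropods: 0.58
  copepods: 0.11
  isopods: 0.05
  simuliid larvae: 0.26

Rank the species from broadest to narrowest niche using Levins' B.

Lepomis cyanellus > Lepomis macrochirus > Lepomis megalotis

Σp_cyanᵢ² = 0.15² + 0.05² + 0.32² + 0.48² = 0.0225 + 0.0025 + 0.1024 + 0.2304 = 0.3578
B_cyan = 1 / 0.3578 = 2.7949
Σp_megaᵢ² = 0.63² + 0.22² + 0.12² + 0.03² = 0.3969 + 0.0484 + 0.0144 + 0.0009 = 0.4606
B_mega = 1 / 0.4606 = 2.1711
Σp_macrᵢ² = 0.58² + 0.11² + 0.05² + 0.26² = 0.3364 + 0.0121 + 0.0025 + 0.0676 = 0.4186
B_macr = 1 / 0.4186 = 2.3889
Ranking by B (broadest → narrowest): Lepomis cyanellus (2.79) > Lepomis macrochirus (2.39) > Lepomis megalotis (2.17)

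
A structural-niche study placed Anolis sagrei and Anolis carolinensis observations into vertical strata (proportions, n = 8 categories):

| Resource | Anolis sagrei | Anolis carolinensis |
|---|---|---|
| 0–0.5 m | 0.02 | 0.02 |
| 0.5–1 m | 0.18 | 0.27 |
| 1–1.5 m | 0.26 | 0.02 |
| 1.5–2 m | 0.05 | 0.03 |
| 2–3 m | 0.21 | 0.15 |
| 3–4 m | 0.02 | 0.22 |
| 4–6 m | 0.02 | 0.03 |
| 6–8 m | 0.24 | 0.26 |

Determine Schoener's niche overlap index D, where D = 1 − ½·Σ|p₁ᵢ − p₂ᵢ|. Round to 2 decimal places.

0.68

Σ|p₁ᵢ − p₂ᵢ| = 0.00 + 0.09 + 0.24 + 0.02 + 0.06 + 0.20 + 0.01 + 0.02 = 0.64
D = 1 − ½ × 0.64 = 1 − 0.320 = 0.6800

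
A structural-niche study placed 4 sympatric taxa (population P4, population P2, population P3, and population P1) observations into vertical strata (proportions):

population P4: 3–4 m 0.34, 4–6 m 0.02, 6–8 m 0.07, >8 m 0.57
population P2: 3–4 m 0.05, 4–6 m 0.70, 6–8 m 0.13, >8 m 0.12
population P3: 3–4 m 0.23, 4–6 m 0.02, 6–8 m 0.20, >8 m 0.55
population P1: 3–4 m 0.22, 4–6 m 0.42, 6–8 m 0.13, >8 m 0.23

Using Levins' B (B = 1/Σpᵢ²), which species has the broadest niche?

population P1

Σp_P4ᵢ² = 0.34² + 0.02² + 0.07² + 0.57² = 0.1156 + 0.0004 + 0.0049 + 0.3249 = 0.4458
B_P4 = 1 / 0.4458 = 2.2432
Σp_P2ᵢ² = 0.05² + 0.70² + 0.13² + 0.12² = 0.0025 + 0.4900 + 0.0169 + 0.0144 = 0.5238
B_P2 = 1 / 0.5238 = 1.9091
Σp_P3ᵢ² = 0.23² + 0.02² + 0.20² + 0.55² = 0.0529 + 0.0004 + 0.0400 + 0.3025 = 0.3958
B_P3 = 1 / 0.3958 = 2.5265
Σp_P1ᵢ² = 0.22² + 0.42² + 0.13² + 0.23² = 0.0484 + 0.1764 + 0.0169 + 0.0529 = 0.2946
B_P1 = 1 / 0.2946 = 3.3944
Highest B → broadest niche (most generalist): population P1 (B = 3.39).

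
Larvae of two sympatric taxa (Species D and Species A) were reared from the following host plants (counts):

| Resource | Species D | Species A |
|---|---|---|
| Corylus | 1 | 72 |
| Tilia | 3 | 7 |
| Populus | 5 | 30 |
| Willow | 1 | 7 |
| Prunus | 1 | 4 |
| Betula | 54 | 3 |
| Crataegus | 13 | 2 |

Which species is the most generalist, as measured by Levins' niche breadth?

Proportions for Species D (n=78): 1/78=0.0128, 3/78=0.0385, 5/78=0.0641, 1/78=0.0128, 1/78=0.0128, 54/78=0.6923, 13/78=0.1667
Proportions for Species A (n=125): 72/125=0.5760, 7/125=0.0560, 30/125=0.2400, 7/125=0.0560, 4/125=0.0320, 3/125=0.0240, 2/125=0.0160
Σp_Dᵢ² = 0.0128² + 0.0385² + 0.0641² + 0.0128² + 0.0128² + 0.6923² + 0.1667² = 0.000164 + 0.001482 + 0.004109 + 0.000164 + 0.000164 + 0.479279 + 0.027789 = 0.513151
B_D = 1 / 0.513151 = 1.9487
Σp_Aᵢ² = 0.5760² + 0.0560² + 0.2400² + 0.0560² + 0.0320² + 0.0240² + 0.0160² = 0.331776 + 0.003136 + 0.057600 + 0.003136 + 0.001024 + 0.000576 + 0.000256 = 0.397504
B_A = 1 / 0.397504 = 2.5157
Highest B → broadest niche (most generalist): Species A (B = 2.52).

Species A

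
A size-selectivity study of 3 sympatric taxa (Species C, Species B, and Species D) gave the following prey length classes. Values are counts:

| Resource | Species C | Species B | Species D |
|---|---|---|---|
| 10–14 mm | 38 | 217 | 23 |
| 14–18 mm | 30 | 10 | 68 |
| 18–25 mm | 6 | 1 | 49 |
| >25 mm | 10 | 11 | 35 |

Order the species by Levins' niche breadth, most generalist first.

Species D > Species C > Species B

Proportions for Species C (n=84): 38/84=0.4524, 30/84=0.3571, 6/84=0.0714, 10/84=0.1190
Proportions for Species B (n=239): 217/239=0.9079, 10/239=0.0418, 1/239=0.0042, 11/239=0.0460
Proportions for Species D (n=175): 23/175=0.1314, 68/175=0.3886, 49/175=0.2800, 35/175=0.2000
Σp_Cᵢ² = 0.4524² + 0.3571² + 0.0714² + 0.1190² = 0.204666 + 0.127520 + 0.005098 + 0.014161 = 0.351445
B_C = 1 / 0.351445 = 2.8454
Σp_Bᵢ² = 0.9079² + 0.0418² + 0.0042² + 0.0460² = 0.824282 + 0.001747 + 0.000018 + 0.002116 = 0.828163
B_B = 1 / 0.828163 = 1.2075
Σp_Dᵢ² = 0.1314² + 0.3886² + 0.2800² + 0.2000² = 0.017266 + 0.151010 + 0.078400 + 0.040000 = 0.286676
B_D = 1 / 0.286676 = 3.4883
Ranking by B (broadest → narrowest): Species D (3.49) > Species C (2.85) > Species B (1.21)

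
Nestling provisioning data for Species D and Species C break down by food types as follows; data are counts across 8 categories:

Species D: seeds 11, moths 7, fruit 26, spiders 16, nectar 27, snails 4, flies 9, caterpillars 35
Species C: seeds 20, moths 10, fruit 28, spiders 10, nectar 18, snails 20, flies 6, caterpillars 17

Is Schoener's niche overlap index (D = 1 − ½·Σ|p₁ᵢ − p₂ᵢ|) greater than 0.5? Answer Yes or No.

Yes

Proportions for Species D (n=135): 11/135=0.0815, 7/135=0.0519, 26/135=0.1926, 16/135=0.1185, 27/135=0.2000, 4/135=0.0296, 9/135=0.0667, 35/135=0.2593
Proportions for Species C (n=129): 20/129=0.1550, 10/129=0.0775, 28/129=0.2171, 10/129=0.0775, 18/129=0.1395, 20/129=0.1550, 6/129=0.0465, 17/129=0.1318
Σ|p₁ᵢ − p₂ᵢ| = 0.0735 + 0.0256 + 0.0245 + 0.0410 + 0.0605 + 0.1254 + 0.0202 + 0.1275 = 0.4982
D = 1 − ½ × 0.4982 = 1 − 0.24910 = 0.75090
D = 0.75090 > 0.5 → Yes.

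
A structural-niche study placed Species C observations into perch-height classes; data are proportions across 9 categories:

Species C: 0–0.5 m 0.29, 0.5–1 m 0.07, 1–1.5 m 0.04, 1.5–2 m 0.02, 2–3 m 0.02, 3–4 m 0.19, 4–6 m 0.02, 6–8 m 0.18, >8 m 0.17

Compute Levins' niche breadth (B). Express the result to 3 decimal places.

Σpᵢ² = 0.29² + 0.07² + 0.04² + 0.02² + 0.02² + 0.19² + 0.02² + 0.18² + 0.17² = 0.0841 + 0.0049 + 0.0016 + 0.0004 + 0.0004 + 0.0361 + 0.0004 + 0.0324 + 0.0289 = 0.1892
B = 1 / 0.1892 = 5.28541

5.285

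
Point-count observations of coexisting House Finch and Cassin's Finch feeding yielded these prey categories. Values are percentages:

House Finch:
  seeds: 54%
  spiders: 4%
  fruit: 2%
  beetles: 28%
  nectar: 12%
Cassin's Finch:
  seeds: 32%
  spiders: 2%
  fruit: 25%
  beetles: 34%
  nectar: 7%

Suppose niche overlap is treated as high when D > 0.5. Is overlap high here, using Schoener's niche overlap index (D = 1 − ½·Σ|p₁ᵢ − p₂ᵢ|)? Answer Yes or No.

Convert percentages to proportions (divide by 100).
Σ|p₁ᵢ − p₂ᵢ| = 0.22 + 0.02 + 0.23 + 0.06 + 0.05 = 0.58
D = 1 − ½ × 0.58 = 1 − 0.290 = 0.7100
D = 0.7100 > 0.5 → Yes.

Yes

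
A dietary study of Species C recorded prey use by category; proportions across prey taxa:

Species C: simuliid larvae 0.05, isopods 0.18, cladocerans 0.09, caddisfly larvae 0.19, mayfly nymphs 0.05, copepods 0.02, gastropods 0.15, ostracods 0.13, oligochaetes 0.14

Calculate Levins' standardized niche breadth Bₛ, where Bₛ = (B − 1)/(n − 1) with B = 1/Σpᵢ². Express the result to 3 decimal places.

Σpᵢ² = 0.05² + 0.18² + 0.09² + 0.19² + 0.05² + 0.02² + 0.15² + 0.13² + 0.14² = 0.0025 + 0.0324 + 0.0081 + 0.0361 + 0.0025 + 0.0004 + 0.0225 + 0.0169 + 0.0196 = 0.1410
B = 1 / 0.1410 = 7.09220
Bₛ = (B − 1)/(n − 1) = (7.09220 − 1)/(9 − 1) = 6.09220/8 = 0.76153

0.762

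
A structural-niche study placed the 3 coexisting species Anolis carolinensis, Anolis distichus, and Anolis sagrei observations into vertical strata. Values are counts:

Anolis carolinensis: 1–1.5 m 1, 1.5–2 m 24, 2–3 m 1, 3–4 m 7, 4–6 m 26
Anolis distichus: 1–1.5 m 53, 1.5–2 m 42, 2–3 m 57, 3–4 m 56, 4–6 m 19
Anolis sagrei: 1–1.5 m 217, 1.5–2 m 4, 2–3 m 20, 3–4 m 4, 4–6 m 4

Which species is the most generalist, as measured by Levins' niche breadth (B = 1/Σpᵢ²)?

Anolis distichus

Proportions for Anolis carolinensis (n=59): 1/59=0.0169, 24/59=0.4068, 1/59=0.0169, 7/59=0.1186, 26/59=0.4407
Proportions for Anolis distichus (n=227): 53/227=0.2335, 42/227=0.1850, 57/227=0.2511, 56/227=0.2467, 19/227=0.0837
Proportions for Anolis sagrei (n=249): 217/249=0.8715, 4/249=0.0161, 20/249=0.0803, 4/249=0.0161, 4/249=0.0161
Σp_caroᵢ² = 0.0169² + 0.4068² + 0.0169² + 0.1186² + 0.4407² = 0.000286 + 0.165486 + 0.000286 + 0.014066 + 0.194216 = 0.374340
B_caro = 1 / 0.374340 = 2.6714
Σp_distᵢ² = 0.2335² + 0.1850² + 0.2511² + 0.2467² + 0.0837² = 0.054522 + 0.034225 + 0.063051 + 0.060861 + 0.007006 = 0.219665
B_dist = 1 / 0.219665 = 4.5524
Σp_sagrᵢ² = 0.8715² + 0.0161² + 0.0803² + 0.0161² + 0.0161² = 0.759512 + 0.000259 + 0.006448 + 0.000259 + 0.000259 = 0.766737
B_sagr = 1 / 0.766737 = 1.3042
Highest B → broadest niche (most generalist): Anolis distichus (B = 4.55).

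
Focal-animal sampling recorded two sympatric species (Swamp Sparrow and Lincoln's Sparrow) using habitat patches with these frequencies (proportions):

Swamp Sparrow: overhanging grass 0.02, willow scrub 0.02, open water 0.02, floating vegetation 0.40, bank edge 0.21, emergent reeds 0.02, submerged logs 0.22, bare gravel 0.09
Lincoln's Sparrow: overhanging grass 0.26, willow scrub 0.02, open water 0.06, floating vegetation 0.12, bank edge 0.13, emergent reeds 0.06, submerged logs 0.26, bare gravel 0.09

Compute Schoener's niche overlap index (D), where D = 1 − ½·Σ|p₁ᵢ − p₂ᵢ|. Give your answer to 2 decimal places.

Σ|p₁ᵢ − p₂ᵢ| = 0.24 + 0.00 + 0.04 + 0.28 + 0.08 + 0.04 + 0.04 + 0.00 = 0.72
D = 1 − ½ × 0.72 = 1 − 0.360 = 0.6400

0.64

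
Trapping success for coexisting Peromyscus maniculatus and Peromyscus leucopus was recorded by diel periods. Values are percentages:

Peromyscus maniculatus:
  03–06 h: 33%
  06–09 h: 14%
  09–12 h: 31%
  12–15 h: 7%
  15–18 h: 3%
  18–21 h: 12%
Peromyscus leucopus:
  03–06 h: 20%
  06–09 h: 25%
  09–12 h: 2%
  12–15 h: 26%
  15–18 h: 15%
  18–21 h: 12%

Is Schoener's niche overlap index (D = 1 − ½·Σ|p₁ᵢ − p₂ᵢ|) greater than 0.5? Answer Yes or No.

Convert percentages to proportions (divide by 100).
Σ|p₁ᵢ − p₂ᵢ| = 0.13 + 0.11 + 0.29 + 0.19 + 0.12 + 0.00 = 0.84
D = 1 − ½ × 0.84 = 1 − 0.420 = 0.5800
D = 0.5800 > 0.5 → Yes.

Yes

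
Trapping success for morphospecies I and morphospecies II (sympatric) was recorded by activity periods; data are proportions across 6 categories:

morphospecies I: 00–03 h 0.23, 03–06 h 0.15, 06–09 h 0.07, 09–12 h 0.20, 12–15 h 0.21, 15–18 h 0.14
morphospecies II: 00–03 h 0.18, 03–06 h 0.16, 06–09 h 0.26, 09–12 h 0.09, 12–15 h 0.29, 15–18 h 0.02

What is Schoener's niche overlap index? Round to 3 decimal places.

Σ|p₁ᵢ − p₂ᵢ| = 0.05 + 0.01 + 0.19 + 0.11 + 0.08 + 0.12 = 0.56
D = 1 − ½ × 0.56 = 1 − 0.280 = 0.72000

0.720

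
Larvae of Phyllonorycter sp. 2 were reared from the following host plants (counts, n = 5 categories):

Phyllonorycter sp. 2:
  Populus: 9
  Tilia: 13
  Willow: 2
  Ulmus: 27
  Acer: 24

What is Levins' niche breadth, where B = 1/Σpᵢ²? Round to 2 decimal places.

3.61

Proportions for Phyllonorycter sp. 2 (n=75): 9/75=0.1200, 13/75=0.1733, 2/75=0.0267, 27/75=0.3600, 24/75=0.3200
Σpᵢ² = 0.1200² + 0.1733² + 0.0267² + 0.3600² + 0.3200² = 0.014400 + 0.030033 + 0.000713 + 0.129600 + 0.102400 = 0.277146
B = 1 / 0.277146 = 3.6082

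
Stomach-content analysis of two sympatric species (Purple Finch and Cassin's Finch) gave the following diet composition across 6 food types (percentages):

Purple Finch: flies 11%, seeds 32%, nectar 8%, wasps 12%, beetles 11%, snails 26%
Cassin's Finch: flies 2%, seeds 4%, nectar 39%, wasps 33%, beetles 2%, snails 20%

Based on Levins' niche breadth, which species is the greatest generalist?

Convert percentages to proportions (divide by 100).
Σp_Purpᵢ² = 0.11² + 0.32² + 0.08² + 0.12² + 0.11² + 0.26² = 0.0121 + 0.1024 + 0.0064 + 0.0144 + 0.0121 + 0.0676 = 0.2150
B_Purp = 1 / 0.2150 = 4.6512
Σp_Cassᵢ² = 0.02² + 0.04² + 0.39² + 0.33² + 0.02² + 0.20² = 0.0004 + 0.0016 + 0.1521 + 0.1089 + 0.0004 + 0.0400 = 0.3034
B_Cass = 1 / 0.3034 = 3.2960
Highest B → broadest niche (most generalist): Purple Finch (B = 4.65).

Purple Finch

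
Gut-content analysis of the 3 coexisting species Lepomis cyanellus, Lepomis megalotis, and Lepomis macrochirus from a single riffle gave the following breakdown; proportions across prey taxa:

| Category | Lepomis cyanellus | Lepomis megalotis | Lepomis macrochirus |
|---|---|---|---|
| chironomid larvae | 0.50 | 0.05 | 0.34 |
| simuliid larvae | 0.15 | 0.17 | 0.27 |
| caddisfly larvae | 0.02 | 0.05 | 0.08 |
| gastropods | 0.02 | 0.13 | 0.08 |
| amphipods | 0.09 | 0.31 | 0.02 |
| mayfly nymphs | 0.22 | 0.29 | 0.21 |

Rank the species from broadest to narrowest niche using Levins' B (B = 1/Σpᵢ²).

Lepomis megalotis > Lepomis macrochirus > Lepomis cyanellus

Σp_cyanᵢ² = 0.50² + 0.15² + 0.02² + 0.02² + 0.09² + 0.22² = 0.2500 + 0.0225 + 0.0004 + 0.0004 + 0.0081 + 0.0484 = 0.3298
B_cyan = 1 / 0.3298 = 3.0321
Σp_megaᵢ² = 0.05² + 0.17² + 0.05² + 0.13² + 0.31² + 0.29² = 0.0025 + 0.0289 + 0.0025 + 0.0169 + 0.0961 + 0.0841 = 0.2310
B_mega = 1 / 0.2310 = 4.3290
Σp_macrᵢ² = 0.34² + 0.27² + 0.08² + 0.08² + 0.02² + 0.21² = 0.1156 + 0.0729 + 0.0064 + 0.0064 + 0.0004 + 0.0441 = 0.2458
B_macr = 1 / 0.2458 = 4.0683
Ranking by B (broadest → narrowest): Lepomis megalotis (4.33) > Lepomis macrochirus (4.07) > Lepomis cyanellus (3.03)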